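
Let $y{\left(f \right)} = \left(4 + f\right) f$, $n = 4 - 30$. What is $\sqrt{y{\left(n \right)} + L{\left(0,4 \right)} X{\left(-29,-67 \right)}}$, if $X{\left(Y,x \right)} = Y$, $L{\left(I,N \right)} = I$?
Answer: $2 \sqrt{143} \approx 23.917$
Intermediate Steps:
$n = -26$ ($n = 4 - 30 = -26$)
$y{\left(f \right)} = f \left(4 + f\right)$
$\sqrt{y{\left(n \right)} + L{\left(0,4 \right)} X{\left(-29,-67 \right)}} = \sqrt{- 26 \left(4 - 26\right) + 0 \left(-29\right)} = \sqrt{\left(-26\right) \left(-22\right) + 0} = \sqrt{572 + 0} = \sqrt{572} = 2 \sqrt{143}$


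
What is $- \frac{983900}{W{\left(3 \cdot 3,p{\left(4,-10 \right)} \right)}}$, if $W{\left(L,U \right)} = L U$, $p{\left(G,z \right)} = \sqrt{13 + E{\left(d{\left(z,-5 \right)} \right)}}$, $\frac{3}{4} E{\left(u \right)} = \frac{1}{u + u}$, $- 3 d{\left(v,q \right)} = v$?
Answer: $- \frac{491950 \sqrt{330}}{297} \approx -30090.0$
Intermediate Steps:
$d{\left(v,q \right)} = - \frac{v}{3}$
$E{\left(u \right)} = \frac{2}{3 u}$ ($E{\left(u \right)} = \frac{4}{3 \left(u + u\right)} = \frac{4}{3 \cdot 2 u} = \frac{4 \frac{1}{2 u}}{3} = \frac{2}{3 u}$)
$p{\left(G,z \right)} = \sqrt{13 - \frac{2}{z}}$ ($p{\left(G,z \right)} = \sqrt{13 + \frac{2}{3 \left(- \frac{z}{3}\right)}} = \sqrt{13 + \frac{2 \left(- \frac{3}{z}\right)}{3}} = \sqrt{13 - \frac{2}{z}}$)
$- \frac{983900}{W{\left(3 \cdot 3,p{\left(4,-10 \right)} \right)}} = - \frac{983900}{3 \cdot 3 \sqrt{13 - \frac{2}{-10}}} = - \frac{983900}{9 \sqrt{13 - - \frac{1}{5}}} = - \frac{983900}{9 \sqrt{13 + \frac{1}{5}}} = - \frac{983900}{9 \sqrt{\frac{66}{5}}} = - \frac{983900}{9 \frac{\sqrt{330}}{5}} = - \frac{983900}{\frac{9}{5} \sqrt{330}} = - 983900 \frac{\sqrt{330}}{594} = - \frac{491950 \sqrt{330}}{297}$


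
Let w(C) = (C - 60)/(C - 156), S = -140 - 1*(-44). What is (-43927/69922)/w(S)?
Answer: -70959/69922 ≈ -1.0148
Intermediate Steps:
S = -96 (S = -140 + 44 = -96)
w(C) = (-60 + C)/(-156 + C)
(-43927/69922)/w(S) = (-43927/69922)/(((-60 - 96)/(-156 - 96))) = (-43927*1/69922)/((-156/(-252))) = -43927/(69922*((-1/252*(-156)))) = -43927/(69922*13/21) = -43927/69922*21/13 = -70959/69922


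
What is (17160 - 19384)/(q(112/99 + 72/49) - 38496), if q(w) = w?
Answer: 1348578/23341435 ≈ 0.057776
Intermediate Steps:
(17160 - 19384)/(q(112/99 + 72/49) - 38496) = (17160 - 19384)/((112/99 + 72/49) - 38496) = -2224/((112*(1/99) + 72*(1/49)) - 38496) = -2224/((112/99 + 72/49) - 38496) = -2224/(12616/4851 - 38496) = -2224/(-186731480/4851) = -2224*(-4851/186731480) = 1348578/23341435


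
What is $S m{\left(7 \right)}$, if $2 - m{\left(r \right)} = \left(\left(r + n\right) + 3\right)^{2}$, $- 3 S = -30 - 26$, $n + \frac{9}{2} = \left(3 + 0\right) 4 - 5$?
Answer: $- \frac{8638}{3} \approx -2879.3$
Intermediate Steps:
$n = \frac{5}{2}$ ($n = - \frac{9}{2} - \left(5 - \left(3 + 0\right) 4\right) = - \frac{9}{2} + \left(3 \cdot 4 - 5\right) = - \frac{9}{2} + \left(12 - 5\right) = - \frac{9}{2} + 7 = \frac{5}{2} \approx 2.5$)
$S = \frac{56}{3}$ ($S = - \frac{-30 - 26}{3} = \left(- \frac{1}{3}\right) \left(-56\right) = \frac{56}{3} \approx 18.667$)
$m{\left(r \right)} = 2 - \left(\frac{11}{2} + r\right)^{2}$ ($m{\left(r \right)} = 2 - \left(\left(r + \frac{5}{2}\right) + 3\right)^{2} = 2 - \left(\left(\frac{5}{2} + r\right) + 3\right)^{2} = 2 - \left(\frac{11}{2} + r\right)^{2}$)
$S m{\left(7 \right)} = \frac{56 \left(2 - \frac{\left(11 + 2 \cdot 7\right)^{2}}{4}\right)}{3} = \frac{56 \left(2 - \frac{\left(11 + 14\right)^{2}}{4}\right)}{3} = \frac{56 \left(2 - \frac{25^{2}}{4}\right)}{3} = \frac{56 \left(2 - \frac{625}{4}\right)}{3} = \frac{56}{3} \left(- \frac{617}{4}\right) = - \frac{8638}{3}$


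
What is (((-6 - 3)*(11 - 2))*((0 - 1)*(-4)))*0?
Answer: 0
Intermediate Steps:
(((-6 - 3)*(11 - 2))*((0 - 1)*(-4)))*0 = ((-9*9)*(-1*(-4)))*0 = -81*4*0 = -324*0 = 0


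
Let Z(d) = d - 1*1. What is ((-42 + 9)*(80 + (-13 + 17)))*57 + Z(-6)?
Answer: -158011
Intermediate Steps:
Z(d) = -1 + d (Z(d) = d - 1 = -1 + d)
((-42 + 9)*(80 + (-13 + 17)))*57 + Z(-6) = ((-42 + 9)*(80 + (-13 + 17)))*57 + (-1 - 6) = -33*(80 + 4)*57 - 7 = -33*84*57 - 7 = -2772*57 - 7 = -158004 - 7 = -158011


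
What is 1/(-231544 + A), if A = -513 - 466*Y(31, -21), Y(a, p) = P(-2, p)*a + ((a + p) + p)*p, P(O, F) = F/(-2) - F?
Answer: -1/794752 ≈ -1.2583e-6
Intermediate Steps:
P(O, F) = -3*F/2 (P(O, F) = F*(-½) - F = -F/2 - F = -3*F/2)
Y(a, p) = p*(a + 2*p) - 3*a*p/2 (Y(a, p) = (-3*p/2)*a + ((a + p) + p)*p = -3*a*p/2 + (a + 2*p)*p = -3*a*p/2 + p*(a + 2*p) = p*(a + 2*p) - 3*a*p/2)
A = -563208 (A = -513 - 233*(-21)*(-1*31 + 4*(-21)) = -513 - 233*(-21)*(-31 - 84) = -513 - 233*(-21)*(-115) = -513 - 466*2415/2 = -513 - 562695 = -563208)
1/(-231544 + A) = 1/(-231544 - 563208) = 1/(-794752) = -1/794752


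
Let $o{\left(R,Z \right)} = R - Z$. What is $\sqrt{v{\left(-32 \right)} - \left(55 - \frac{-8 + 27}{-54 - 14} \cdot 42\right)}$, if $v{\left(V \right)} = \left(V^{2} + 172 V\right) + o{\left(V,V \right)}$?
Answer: $\frac{i \sqrt{5256026}}{34} \approx 67.429 i$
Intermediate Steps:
$v{\left(V \right)} = V^{2} + 172 V$ ($v{\left(V \right)} = \left(V^{2} + 172 V\right) + \left(V - V\right) = \left(V^{2} + 172 V\right) + 0 = V^{2} + 172 V$)
$\sqrt{v{\left(-32 \right)} - \left(55 - \frac{-8 + 27}{-54 - 14} \cdot 42\right)} = \sqrt{- 32 \left(172 - 32\right) - \left(55 - \frac{-8 + 27}{-54 - 14} \cdot 42\right)} = \sqrt{\left(-32\right) 140 - \left(55 - \frac{19}{-68} \cdot 42\right)} = \sqrt{-4480 - \left(55 - 19 \left(- \frac{1}{68}\right) 42\right)} = \sqrt{-4480 - \frac{2269}{34}} = \sqrt{- \frac{154589}{34}} = \frac{i \sqrt{5256026}}{34}$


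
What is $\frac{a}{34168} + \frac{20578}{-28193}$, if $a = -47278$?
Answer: $- \frac{1018008879}{481649212} \approx -2.1136$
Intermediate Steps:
$\frac{a}{34168} + \frac{20578}{-28193} = - \frac{47278}{34168} + \frac{20578}{-28193} = \left(-47278\right) \frac{1}{34168} + 20578 \left(- \frac{1}{28193}\right) = - \frac{23639}{17084} - \frac{20578}{28193} = - \frac{1018008879}{481649212}$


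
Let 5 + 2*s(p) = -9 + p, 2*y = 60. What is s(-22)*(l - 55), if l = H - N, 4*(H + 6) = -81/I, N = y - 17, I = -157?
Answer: 417519/314 ≈ 1329.7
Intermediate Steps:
y = 30 (y = (½)*60 = 30)
N = 13 (N = 30 - 17 = 13)
H = -3687/628 (H = -6 + (-81/(-157))/4 = -6 + (-81*(-1/157))/4 = -6 + (¼)*(81/157) = -6 + 81/628 = -3687/628 ≈ -5.8710)
l = -11851/628 (l = -3687/628 - 1*13 = -3687/628 - 13 = -11851/628 ≈ -18.871)
s(p) = -7 + p/2 (s(p) = -5/2 + (-9 + p)/2 = -5/2 + (-9/2 + p/2) = -7 + p/2)
s(-22)*(l - 55) = (-7 + (½)*(-22))*(-11851/628 - 55) = (-7 - 11)*(-46391/628) = -18*(-46391/628) = 417519/314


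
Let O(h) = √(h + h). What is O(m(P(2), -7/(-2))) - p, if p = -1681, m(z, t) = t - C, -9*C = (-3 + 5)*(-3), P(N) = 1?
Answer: 1681 + √51/3 ≈ 1683.4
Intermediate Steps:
C = ⅔ (C = -(-3 + 5)*(-3)/9 = -2*(-3)/9 = -⅑*(-6) = ⅔ ≈ 0.66667)
m(z, t) = -⅔ + t (m(z, t) = t - 1*⅔ = t - ⅔ = -⅔ + t)
O(h) = √2*√h (O(h) = √(2*h) = √2*√h)
O(m(P(2), -7/(-2))) - p = √2*√(-⅔ - 7/(-2)) - 1*(-1681) = √2*√(-⅔ - 7*(-½)) + 1681 = √2*√(-⅔ + 7/2) + 1681 = √2*√(17/6) + 1681 = √2*(√102/6) + 1681 = √51/3 + 1681 = 1681 + √51/3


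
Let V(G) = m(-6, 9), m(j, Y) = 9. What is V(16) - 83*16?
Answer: -1319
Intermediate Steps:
V(G) = 9
V(16) - 83*16 = 9 - 83*16 = 9 - 1*1328 = 9 - 1328 = -1319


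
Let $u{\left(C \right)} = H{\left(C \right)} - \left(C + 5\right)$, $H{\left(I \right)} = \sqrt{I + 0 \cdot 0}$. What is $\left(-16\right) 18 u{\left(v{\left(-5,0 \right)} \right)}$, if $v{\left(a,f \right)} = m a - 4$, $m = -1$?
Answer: $1440$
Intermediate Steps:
$H{\left(I \right)} = \sqrt{I}$ ($H{\left(I \right)} = \sqrt{I + 0} = \sqrt{I}$)
$v{\left(a,f \right)} = -4 - a$ ($v{\left(a,f \right)} = - a - 4 = -4 - a$)
$u{\left(C \right)} = -5 + \sqrt{C} - C$ ($u{\left(C \right)} = \sqrt{C} - \left(C + 5\right) = \sqrt{C} - \left(5 + C\right) = -5 + \sqrt{C} - C$)
$\left(-16\right) 18 u{\left(v{\left(-5,0 \right)} \right)} = \left(-16\right) 18 \left(-5 + \sqrt{-4 - -5} - \left(-4 - -5\right)\right) = - 288 \left(-5 + \sqrt{-4 + 5} - \left(-4 + 5\right)\right) = - 288 \left(-5 + \sqrt{1} - 1\right) = - 288 \left(-5 + 1 - 1\right) = \left(-288\right) \left(-5\right) = 1440$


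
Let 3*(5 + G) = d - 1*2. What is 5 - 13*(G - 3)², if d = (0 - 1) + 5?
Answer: -6247/9 ≈ -694.11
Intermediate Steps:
d = 4 (d = -1 + 5 = 4)
G = -13/3 (G = -5 + (4 - 1*2)/3 = -5 + (4 - 2)/3 = -5 + (⅓)*2 = -5 + ⅔ = -13/3 ≈ -4.3333)
5 - 13*(G - 3)² = 5 - 13*(-13/3 - 3)² = 5 - 13*(-22/3)² = 5 - 13*484/9 = 5 - 6292/9 = -6247/9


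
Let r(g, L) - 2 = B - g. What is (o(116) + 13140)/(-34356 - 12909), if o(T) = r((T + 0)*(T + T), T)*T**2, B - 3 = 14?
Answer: 361859068/47265 ≈ 7656.0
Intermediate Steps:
B = 17 (B = 3 + 14 = 17)
r(g, L) = 19 - g (r(g, L) = 2 + (17 - g) = 19 - g)
o(T) = T**2*(19 - 2*T**2) (o(T) = (19 - (T + 0)*(T + T))*T**2 = (19 - T*2*T)*T**2 = (19 - 2*T**2)*T**2 = T**2*(19 - 2*T**2))
(o(116) + 13140)/(-34356 - 12909) = (116**2*(19 - 2*116**2) + 13140)/(-34356 - 12909) = (13456*(19 - 2*13456) + 13140)/(-47265) = (13456*(19 - 26912) + 13140)*(-1/47265) = (13456*(-26893) + 13140)*(-1/47265) = (-361872208 + 13140)*(-1/47265) = -361859068*(-1/47265) = 361859068/47265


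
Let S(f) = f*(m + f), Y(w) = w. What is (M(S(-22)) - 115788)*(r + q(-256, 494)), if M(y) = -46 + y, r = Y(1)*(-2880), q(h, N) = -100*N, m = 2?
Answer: 6032798320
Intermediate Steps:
r = -2880 (r = 1*(-2880) = -2880)
S(f) = f*(2 + f)
(M(S(-22)) - 115788)*(r + q(-256, 494)) = ((-46 - 22*(2 - 22)) - 115788)*(-2880 - 100*494) = ((-46 - 22*(-20)) - 115788)*(-2880 - 49400) = ((-46 + 440) - 115788)*(-52280) = (394 - 115788)*(-52280) = -115394*(-52280) = 6032798320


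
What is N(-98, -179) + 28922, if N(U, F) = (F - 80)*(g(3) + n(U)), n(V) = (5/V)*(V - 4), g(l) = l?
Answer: 187580/7 ≈ 26797.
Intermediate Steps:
n(V) = 5*(-4 + V)/V (n(V) = (5/V)*(-4 + V) = 5*(-4 + V)/V)
N(U, F) = (-80 + F)*(8 - 20/U) (N(U, F) = (F - 80)*(3 + (5 - 20/U)) = (-80 + F)*(8 - 20/U))
N(-98, -179) + 28922 = (-640 + 8*(-179) + 1600/(-98) - 20*(-179)/(-98)) + 28922 = (-640 - 1432 + 1600*(-1/98) - 20*(-179)*(-1/98)) + 28922 = (-640 - 1432 - 800/49 - 1790/49) + 28922 = -14874/7 + 28922 = 187580/7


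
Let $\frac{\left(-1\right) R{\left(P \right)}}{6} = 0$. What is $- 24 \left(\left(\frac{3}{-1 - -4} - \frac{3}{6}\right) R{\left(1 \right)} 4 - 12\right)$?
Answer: $288$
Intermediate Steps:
$R{\left(P \right)} = 0$ ($R{\left(P \right)} = \left(-6\right) 0 = 0$)
$- 24 \left(\left(\frac{3}{-1 - -4} - \frac{3}{6}\right) R{\left(1 \right)} 4 - 12\right) = - 24 \left(\left(\frac{3}{-1 - -4} - \frac{3}{6}\right) 0 \cdot 4 - 12\right) = - 24 \left(\left(\frac{3}{-1 + 4} - \frac{1}{2}\right) 0 \cdot 4 - 12\right) = - 24 \left(\left(\frac{3}{3} - \frac{1}{2}\right) 0 \cdot 4 - 12\right) = - 24 \left(\left(3 \cdot \frac{1}{3} - \frac{1}{2}\right) 0 \cdot 4 - 12\right) = - 24 \left(\left(1 - \frac{1}{2}\right) 0 \cdot 4 - 12\right) = - 24 \left(\frac{1}{2} \cdot 0 \cdot 4 - 12\right) = - 24 \left(0 \cdot 4 - 12\right) = - 24 \left(0 - 12\right) = \left(-24\right) \left(-12\right) = 288$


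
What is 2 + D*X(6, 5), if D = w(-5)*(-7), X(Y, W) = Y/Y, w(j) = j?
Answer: 37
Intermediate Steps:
X(Y, W) = 1
D = 35 (D = -5*(-7) = 35)
2 + D*X(6, 5) = 2 + 35*1 = 2 + 35 = 37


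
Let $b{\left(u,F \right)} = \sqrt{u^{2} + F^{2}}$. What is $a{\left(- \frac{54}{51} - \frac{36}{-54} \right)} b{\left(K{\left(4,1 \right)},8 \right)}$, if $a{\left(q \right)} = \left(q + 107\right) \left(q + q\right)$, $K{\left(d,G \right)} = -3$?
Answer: $- \frac{217480 \sqrt{73}}{2601} \approx -714.4$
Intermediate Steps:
$a{\left(q \right)} = 2 q \left(107 + q\right)$ ($a{\left(q \right)} = \left(107 + q\right) 2 q = 2 q \left(107 + q\right)$)
$b{\left(u,F \right)} = \sqrt{F^{2} + u^{2}}$
$a{\left(- \frac{54}{51} - \frac{36}{-54} \right)} b{\left(K{\left(4,1 \right)},8 \right)} = 2 \left(- \frac{54}{51} - \frac{36}{-54}\right) \left(107 - \left(- \frac{2}{3} + \frac{18}{17}\right)\right) \sqrt{8^{2} + \left(-3\right)^{2}} = 2 \left(\left(-54\right) \frac{1}{51} - - \frac{2}{3}\right) \left(107 - \frac{20}{51}\right) \sqrt{64 + 9} = 2 \left(- \frac{18}{17} + \frac{2}{3}\right) \left(107 + \left(- \frac{18}{17} + \frac{2}{3}\right)\right) \sqrt{73} = 2 \left(- \frac{20}{51}\right) \left(107 - \frac{20}{51}\right) \sqrt{73} = 2 \left(- \frac{20}{51}\right) \frac{5437}{51} \sqrt{73} = - \frac{217480 \sqrt{73}}{2601}$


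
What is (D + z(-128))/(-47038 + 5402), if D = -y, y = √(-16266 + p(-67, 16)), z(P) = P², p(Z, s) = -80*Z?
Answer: -4096/10409 + I*√10906/41636 ≈ -0.39351 + 0.0025082*I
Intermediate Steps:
y = I*√10906 (y = √(-16266 - 80*(-67)) = √(-16266 + 5360) = √(-10906) = I*√10906 ≈ 104.43*I)
D = -I*√10906 ≈ -104.43*I
(D + z(-128))/(-47038 + 5402) = (-I*√10906 + (-128)²)/(-47038 + 5402) = (-I*√10906 + 16384)/(-41636) = (16384 - I*√10906)*(-1/41636) = -4096/10409 + I*√10906/41636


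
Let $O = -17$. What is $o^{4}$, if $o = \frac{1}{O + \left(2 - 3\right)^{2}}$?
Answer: $\frac{1}{65536} \approx 1.5259 \cdot 10^{-5}$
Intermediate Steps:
$o = - \frac{1}{16}$ ($o = \frac{1}{-17 + \left(2 - 3\right)^{2}} = \frac{1}{-17 + \left(-1\right)^{2}} = \frac{1}{-17 + 1} = \frac{1}{-16} = - \frac{1}{16} \approx -0.0625$)
$o^{4} = \left(- \frac{1}{16}\right)^{4} = \frac{1}{65536}$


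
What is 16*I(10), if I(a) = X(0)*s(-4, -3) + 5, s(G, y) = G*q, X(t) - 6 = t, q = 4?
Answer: -1456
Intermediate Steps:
X(t) = 6 + t
s(G, y) = 4*G (s(G, y) = G*4 = 4*G)
I(a) = -91 (I(a) = (6 + 0)*(4*(-4)) + 5 = 6*(-16) + 5 = -96 + 5 = -91)
16*I(10) = 16*(-91) = -1456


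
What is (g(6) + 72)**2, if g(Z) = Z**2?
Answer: 11664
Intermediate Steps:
(g(6) + 72)**2 = (6**2 + 72)**2 = (36 + 72)**2 = 108**2 = 11664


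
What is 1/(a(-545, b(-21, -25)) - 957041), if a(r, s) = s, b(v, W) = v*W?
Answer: -1/956516 ≈ -1.0455e-6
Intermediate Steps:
b(v, W) = W*v
1/(a(-545, b(-21, -25)) - 957041) = 1/(-25*(-21) - 957041) = 1/(525 - 957041) = 1/(-956516) = -1/956516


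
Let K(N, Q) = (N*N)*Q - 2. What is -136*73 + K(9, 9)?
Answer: -9201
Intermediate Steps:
K(N, Q) = -2 + Q*N² (K(N, Q) = N²*Q - 2 = Q*N² - 2 = -2 + Q*N²)
-136*73 + K(9, 9) = -136*73 + (-2 + 9*9²) = -9928 + (-2 + 9*81) = -9928 + (-2 + 729) = -9928 + 727 = -9201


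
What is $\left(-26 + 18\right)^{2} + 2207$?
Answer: $2271$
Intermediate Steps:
$\left(-26 + 18\right)^{2} + 2207 = \left(-8\right)^{2} + 2207 = 64 + 2207 = 2271$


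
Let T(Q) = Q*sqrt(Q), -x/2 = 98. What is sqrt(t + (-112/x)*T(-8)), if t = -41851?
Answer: sqrt(-2050699 - 448*I*sqrt(2))/7 ≈ 0.031602 - 204.58*I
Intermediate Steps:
x = -196 (x = -2*98 = -196)
T(Q) = Q**(3/2)
sqrt(t + (-112/x)*T(-8)) = sqrt(-41851 + (-112/(-196))*(-8)**(3/2)) = sqrt(-41851 + (-112*(-1/196))*(-16*I*sqrt(2))) = sqrt(-41851 + 4*(-16*I*sqrt(2))/7) = sqrt(-41851 - 64*I*sqrt(2)/7)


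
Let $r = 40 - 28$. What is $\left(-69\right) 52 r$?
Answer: $-43056$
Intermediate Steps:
$r = 12$ ($r = 40 - 28 = 12$)
$\left(-69\right) 52 r = \left(-69\right) 52 \cdot 12 = \left(-3588\right) 12 = -43056$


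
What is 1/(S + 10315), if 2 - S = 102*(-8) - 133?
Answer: 1/11266 ≈ 8.8763e-5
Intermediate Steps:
S = 951 (S = 2 - (102*(-8) - 133) = 2 - (-816 - 133) = 2 - 1*(-949) = 2 + 949 = 951)
1/(S + 10315) = 1/(951 + 10315) = 1/11266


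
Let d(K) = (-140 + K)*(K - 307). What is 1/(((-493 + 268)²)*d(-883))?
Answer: 1/61629356250 ≈ 1.6226e-11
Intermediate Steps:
d(K) = (-307 + K)*(-140 + K) (d(K) = (-140 + K)*(-307 + K) = (-307 + K)*(-140 + K))
1/(((-493 + 268)²)*d(-883)) = 1/(((-493 + 268)²)*(42980 + (-883)² - 447*(-883))) = 1/(((-225)²)*(42980 + 779689 + 394701)) = 1/(50625*1217370) = (1/50625)*(1/1217370) = 1/61629356250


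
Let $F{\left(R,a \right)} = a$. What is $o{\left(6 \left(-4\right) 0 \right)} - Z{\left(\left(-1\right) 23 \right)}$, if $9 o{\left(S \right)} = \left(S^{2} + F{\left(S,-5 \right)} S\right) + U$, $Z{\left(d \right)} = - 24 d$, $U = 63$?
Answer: $-545$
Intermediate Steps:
$o{\left(S \right)} = 7 - \frac{5 S}{9} + \frac{S^{2}}{9}$ ($o{\left(S \right)} = \frac{\left(S^{2} - 5 S\right) + 63}{9} = \frac{63 + S^{2} - 5 S}{9} = 7 - \frac{5 S}{9} + \frac{S^{2}}{9}$)
$o{\left(6 \left(-4\right) 0 \right)} - Z{\left(\left(-1\right) 23 \right)} = \left(7 - \frac{5 \cdot 6 \left(-4\right) 0}{9} + \frac{\left(6 \left(-4\right) 0\right)^{2}}{9}\right) - - 24 \left(\left(-1\right) 23\right) = \left(7 - \frac{5 \left(\left(-24\right) 0\right)}{9} + \frac{\left(\left(-24\right) 0\right)^{2}}{9}\right) - \left(-24\right) \left(-23\right) = \left(7 - 0 + \frac{0^{2}}{9}\right) - 552 = \left(7 + 0 + \frac{1}{9} \cdot 0\right) - 552 = \left(7 + 0 + 0\right) - 552 = 7 - 552 = -545$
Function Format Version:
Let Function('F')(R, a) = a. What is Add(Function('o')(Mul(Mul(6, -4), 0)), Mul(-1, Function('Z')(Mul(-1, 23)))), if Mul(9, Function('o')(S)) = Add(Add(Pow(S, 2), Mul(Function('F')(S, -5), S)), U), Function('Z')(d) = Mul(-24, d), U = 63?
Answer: -545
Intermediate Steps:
Function('o')(S) = Add(7, Mul(Rational(-5, 9), S), Mul(Rational(1, 9), Pow(S, 2))) (Function('o')(S) = Mul(Rational(1, 9), Add(Add(Pow(S, 2), Mul(-5, S)), 63)) = Mul(Rational(1, 9), Add(63, Pow(S, 2), Mul(-5, S))) = Add(7, Mul(Rational(-5, 9), S), Mul(Rational(1, 9), Pow(S, 2))))
Add(Function('o')(Mul(Mul(6, -4), 0)), Mul(-1, Function('Z')(Mul(-1, 23)))) = Add(Add(7, Mul(Rational(-5, 9), Mul(Mul(6, -4), 0)), Mul(Rational(1, 9), Pow(Mul(Mul(6, -4), 0), 2))), Mul(-1, Mul(-24, Mul(-1, 23)))) = Add(Add(7, Mul(Rational(-5, 9), Mul(-24, 0)), Mul(Rational(1, 9), Pow(Mul(-24, 0), 2))), Mul(-1, Mul(-24, -23))) = Add(Add(7, Mul(Rational(-5, 9), 0), Mul(Rational(1, 9), Pow(0, 2))), Mul(-1, 552)) = Add(Add(7, 0, Mul(Rational(1, 9), 0)), -552) = Add(Add(7, 0, 0), -552) = Add(7, -552) = -545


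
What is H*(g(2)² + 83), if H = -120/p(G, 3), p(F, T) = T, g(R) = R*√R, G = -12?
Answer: -3640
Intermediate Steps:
g(R) = R^(3/2)
H = -40 (H = -120/3 = -120*⅓ = -40)
H*(g(2)² + 83) = -40*((2^(3/2))² + 83) = -40*((2*√2)² + 83) = -40*(8 + 83) = -40*91 = -3640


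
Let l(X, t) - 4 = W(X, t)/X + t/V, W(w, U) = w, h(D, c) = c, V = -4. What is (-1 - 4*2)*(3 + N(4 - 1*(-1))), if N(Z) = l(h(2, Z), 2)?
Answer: -135/2 ≈ -67.500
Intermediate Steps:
l(X, t) = 5 - t/4 (l(X, t) = 4 + (X/X + t/(-4)) = 4 + (1 + t*(-¼)) = 4 + (1 - t/4) = 5 - t/4)
N(Z) = 9/2 (N(Z) = 5 - ¼*2 = 5 - ½ = 9/2)
(-1 - 4*2)*(3 + N(4 - 1*(-1))) = (-1 - 4*2)*(3 + 9/2) = (-1 - 8)*(15/2) = -9*15/2 = -135/2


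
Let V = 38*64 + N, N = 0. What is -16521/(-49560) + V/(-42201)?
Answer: 192224267/697160520 ≈ 0.27572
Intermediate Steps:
V = 2432 (V = 38*64 + 0 = 2432 + 0 = 2432)
-16521/(-49560) + V/(-42201) = -16521/(-49560) + 2432/(-42201) = -16521*(-1/49560) + 2432*(-1/42201) = 5507/16520 - 2432/42201 = 192224267/697160520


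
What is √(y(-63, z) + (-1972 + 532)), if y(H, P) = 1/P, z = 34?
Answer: I*√1664606/34 ≈ 37.947*I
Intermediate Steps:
√(y(-63, z) + (-1972 + 532)) = √(1/34 + (-1972 + 532)) = √(1/34 - 1440) = √(-48959/34) = I*√1664606/34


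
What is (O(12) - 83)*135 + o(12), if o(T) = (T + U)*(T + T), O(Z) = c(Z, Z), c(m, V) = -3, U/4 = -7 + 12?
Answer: -10842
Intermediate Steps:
U = 20 (U = 4*(-7 + 12) = 4*5 = 20)
O(Z) = -3
o(T) = 2*T*(20 + T) (o(T) = (T + 20)*(T + T) = (20 + T)*(2*T) = 2*T*(20 + T))
(O(12) - 83)*135 + o(12) = (-3 - 83)*135 + 2*12*(20 + 12) = -86*135 + 2*12*32 = -11610 + 768 = -10842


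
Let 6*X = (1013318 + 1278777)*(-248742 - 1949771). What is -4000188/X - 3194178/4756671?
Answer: -173075158101834494/257739995887731045 ≈ -0.67151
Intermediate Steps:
X = -5039200654735/6 (X = ((1013318 + 1278777)*(-248742 - 1949771))/6 = (2292095*(-2198513))/6 = (⅙)*(-5039200654735) = -5039200654735/6 ≈ -8.3987e+11)
-4000188/X - 3194178/4756671 = -4000188/(-5039200654735/6) - 3194178/4756671 = -4000188*(-6/5039200654735) - 3194178*1/4756671 = 24001128/5039200654735 - 34346/51147 = -173075158101834494/257739995887731045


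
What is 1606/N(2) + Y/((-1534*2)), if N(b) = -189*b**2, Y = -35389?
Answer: 5456719/579852 ≈ 9.4105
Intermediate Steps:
1606/N(2) + Y/((-1534*2)) = 1606/((-189*2**2)) - 35389/((-1534*2)) = 1606/((-189*4)) - 35389/(-3068) = 1606/(-756) - 35389*(-1/3068) = 1606*(-1/756) + 35389/3068 = -803/378 + 35389/3068 = 5456719/579852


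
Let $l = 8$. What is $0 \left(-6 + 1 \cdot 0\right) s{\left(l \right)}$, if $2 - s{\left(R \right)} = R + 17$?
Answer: $0$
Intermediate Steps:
$s{\left(R \right)} = -15 - R$ ($s{\left(R \right)} = 2 - \left(R + 17\right) = 2 - \left(17 + R\right) = -15 - R$)
$0 \left(-6 + 1 \cdot 0\right) s{\left(l \right)} = 0 \left(-6 + 1 \cdot 0\right) \left(-15 - 8\right) = 0 \left(-6 + 0\right) \left(-15 - 8\right) = 0 \left(-6\right) \left(-23\right) = 0 \left(-23\right) = 0$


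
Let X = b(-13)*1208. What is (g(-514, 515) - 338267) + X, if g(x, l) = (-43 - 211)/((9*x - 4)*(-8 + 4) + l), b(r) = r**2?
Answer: -2552879279/19035 ≈ -1.3412e+5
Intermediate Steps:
g(x, l) = -254/(16 + l - 36*x) (g(x, l) = -254/((-4 + 9*x)*(-4) + l) = -254/((16 - 36*x) + l) = -254/(16 + l - 36*x))
X = 204152 (X = (-13)**2*1208 = 169*1208 = 204152)
(g(-514, 515) - 338267) + X = (254/(-16 - 1*515 + 36*(-514)) - 338267) + 204152 = (254/(-16 - 515 - 18504) - 338267) + 204152 = (254/(-19035) - 338267) + 204152 = (254*(-1/19035) - 338267) + 204152 = (-254/19035 - 338267) + 204152 = -6438912599/19035 + 204152 = -2552879279/19035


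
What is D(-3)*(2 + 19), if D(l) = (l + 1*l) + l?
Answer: -189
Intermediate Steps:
D(l) = 3*l (D(l) = (l + l) + l = 2*l + l = 3*l)
D(-3)*(2 + 19) = (3*(-3))*(2 + 19) = -9*21 = -189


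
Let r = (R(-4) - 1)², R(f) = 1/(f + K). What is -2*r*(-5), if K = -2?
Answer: 245/18 ≈ 13.611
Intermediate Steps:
R(f) = 1/(-2 + f) (R(f) = 1/(f - 2) = 1/(-2 + f))
r = 49/36 (r = (1/(-2 - 4) - 1)² = (1/(-6) - 1)² = (-⅙ - 1)² = (-7/6)² = 49/36 ≈ 1.3611)
-2*r*(-5) = -2*49/36*(-5) = -49/18*(-5) = 245/18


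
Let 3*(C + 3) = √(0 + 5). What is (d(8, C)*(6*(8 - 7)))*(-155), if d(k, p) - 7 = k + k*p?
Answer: 8370 - 2480*√5 ≈ 2824.6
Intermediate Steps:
C = -3 + √5/3 (C = -3 + √(0 + 5)/3 = -3 + √5/3 ≈ -2.2546)
d(k, p) = 7 + k + k*p (d(k, p) = 7 + (k + k*p) = 7 + k + k*p)
(d(8, C)*(6*(8 - 7)))*(-155) = ((7 + 8 + 8*(-3 + √5/3))*(6*(8 - 7)))*(-155) = ((7 + 8 + (-24 + 8*√5/3))*(6*1))*(-155) = ((-9 + 8*√5/3)*6)*(-155) = (-54 + 16*√5)*(-155) = 8370 - 2480*√5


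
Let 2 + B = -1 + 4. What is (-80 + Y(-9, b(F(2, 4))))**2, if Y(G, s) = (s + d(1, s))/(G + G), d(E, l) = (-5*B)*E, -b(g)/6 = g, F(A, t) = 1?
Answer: 2042041/324 ≈ 6302.6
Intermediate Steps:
B = 1 (B = -2 + (-1 + 4) = -2 + 3 = 1)
b(g) = -6*g
d(E, l) = -5*E (d(E, l) = (-5*1)*E = -5*E)
Y(G, s) = (-5 + s)/(2*G) (Y(G, s) = (s - 5*1)/(G + G) = (s - 5)/((2*G)) = (-5 + s)*(1/(2*G)) = (-5 + s)/(2*G))
(-80 + Y(-9, b(F(2, 4))))**2 = (-80 + (1/2)*(-5 - 6*1)/(-9))**2 = (-80 + (1/2)*(-1/9)*(-5 - 6))**2 = (-80 + (1/2)*(-1/9)*(-11))**2 = (-80 + 11/18)**2 = (-1429/18)**2 = 2042041/324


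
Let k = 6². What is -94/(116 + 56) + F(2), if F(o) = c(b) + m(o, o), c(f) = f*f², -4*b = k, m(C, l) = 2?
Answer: -62569/86 ≈ -727.55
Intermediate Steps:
k = 36
b = -9 (b = -¼*36 = -9)
c(f) = f³
F(o) = -727 (F(o) = (-9)³ + 2 = -729 + 2 = -727)
-94/(116 + 56) + F(2) = -94/(116 + 56) - 727 = -94/172 - 727 = -94*1/172 - 727 = -47/86 - 727 = -62569/86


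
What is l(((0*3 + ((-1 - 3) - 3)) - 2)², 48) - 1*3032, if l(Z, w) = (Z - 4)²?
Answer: 2897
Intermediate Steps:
l(Z, w) = (-4 + Z)²
l(((0*3 + ((-1 - 3) - 3)) - 2)², 48) - 1*3032 = (-4 + ((0*3 + ((-1 - 3) - 3)) - 2)²)² - 1*3032 = (-4 + ((0 + (-4 - 3)) - 2)²)² - 3032 = (-4 + ((0 - 7) - 2)²)² - 3032 = (-4 + (-7 - 2)²)² - 3032 = (-4 + (-9)²)² - 3032 = (-4 + 81)² - 3032 = 77² - 3032 = 5929 - 3032 = 2897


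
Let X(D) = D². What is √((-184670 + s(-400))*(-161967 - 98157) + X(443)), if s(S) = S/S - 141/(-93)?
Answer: √46163211831337/31 ≈ 2.1917e+5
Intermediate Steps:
s(S) = 78/31 (s(S) = 1 - 141*(-1/93) = 1 + 47/31 = 78/31)
√((-184670 + s(-400))*(-161967 - 98157) + X(443)) = √((-184670 + 78/31)*(-161967 - 98157) + 443²) = √(-5724692/31*(-260124) + 196249) = √(1489129781808/31 + 196249) = √(1489135865527/31) = √46163211831337/31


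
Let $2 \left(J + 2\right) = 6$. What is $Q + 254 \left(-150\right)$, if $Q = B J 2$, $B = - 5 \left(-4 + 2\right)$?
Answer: $-38080$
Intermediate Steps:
$J = 1$ ($J = -2 + \frac{1}{2} \cdot 6 = -2 + 3 = 1$)
$B = 10$ ($B = \left(-5\right) \left(-2\right) = 10$)
$Q = 20$ ($Q = 10 \cdot 1 \cdot 2 = 10 \cdot 2 = 20$)
$Q + 254 \left(-150\right) = 20 + 254 \left(-150\right) = 20 - 38100 = -38080$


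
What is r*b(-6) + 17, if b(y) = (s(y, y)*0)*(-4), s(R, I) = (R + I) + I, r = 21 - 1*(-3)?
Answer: 17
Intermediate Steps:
r = 24 (r = 21 + 3 = 24)
s(R, I) = R + 2*I (s(R, I) = (I + R) + I = R + 2*I)
b(y) = 0 (b(y) = ((y + 2*y)*0)*(-4) = ((3*y)*0)*(-4) = 0*(-4) = 0)
r*b(-6) + 17 = 24*0 + 17 = 0 + 17 = 17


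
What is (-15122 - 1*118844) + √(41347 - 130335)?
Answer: -133966 + 2*I*√22247 ≈ -1.3397e+5 + 298.31*I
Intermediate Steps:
(-15122 - 1*118844) + √(41347 - 130335) = (-15122 - 118844) + √(-88988) = -133966 + 2*I*√22247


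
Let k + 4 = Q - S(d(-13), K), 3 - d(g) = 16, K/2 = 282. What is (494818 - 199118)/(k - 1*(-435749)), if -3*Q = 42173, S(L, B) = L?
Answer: 887100/1265101 ≈ 0.70121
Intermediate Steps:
K = 564 (K = 2*282 = 564)
d(g) = -13 (d(g) = 3 - 1*16 = 3 - 16 = -13)
Q = -42173/3 (Q = -1/3*42173 = -42173/3 ≈ -14058.)
k = -42146/3 (k = -4 + (-42173/3 - 1*(-13)) = -4 + (-42173/3 + 13) = -4 - 42134/3 = -42146/3 ≈ -14049.)
(494818 - 199118)/(k - 1*(-435749)) = (494818 - 199118)/(-42146/3 - 1*(-435749)) = 295700/(-42146/3 + 435749) = 295700/(1265101/3) = 295700*(3/1265101) = 887100/1265101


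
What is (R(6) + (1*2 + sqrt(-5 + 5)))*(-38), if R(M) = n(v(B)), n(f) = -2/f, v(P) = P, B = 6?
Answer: -190/3 ≈ -63.333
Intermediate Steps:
R(M) = -1/3 (R(M) = -2/6 = -2*1/6 = -1/3)
(R(6) + (1*2 + sqrt(-5 + 5)))*(-38) = (-1/3 + (1*2 + sqrt(-5 + 5)))*(-38) = (-1/3 + (2 + sqrt(0)))*(-38) = (-1/3 + (2 + 0))*(-38) = (-1/3 + 2)*(-38) = (5/3)*(-38) = -190/3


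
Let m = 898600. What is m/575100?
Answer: 8986/5751 ≈ 1.5625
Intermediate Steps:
m/575100 = 898600/575100 = 898600*(1/575100) = 8986/5751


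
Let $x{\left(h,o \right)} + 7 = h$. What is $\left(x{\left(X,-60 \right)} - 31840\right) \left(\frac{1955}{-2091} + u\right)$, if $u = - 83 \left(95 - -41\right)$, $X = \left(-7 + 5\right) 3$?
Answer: $\frac{44229132767}{123} \approx 3.5959 \cdot 10^{8}$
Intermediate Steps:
$X = -6$ ($X = \left(-2\right) 3 = -6$)
$x{\left(h,o \right)} = -7 + h$
$u = -11288$ ($u = - 83 \left(95 + 41\right) = \left(-83\right) 136 = -11288$)
$\left(x{\left(X,-60 \right)} - 31840\right) \left(\frac{1955}{-2091} + u\right) = \left(\left(-7 - 6\right) - 31840\right) \left(\frac{1955}{-2091} - 11288\right) = \left(-13 - 31840\right) \left(1955 \left(- \frac{1}{2091}\right) - 11288\right) = - 31853 \left(- \frac{115}{123} - 11288\right) = \left(-31853\right) \left(- \frac{1388539}{123}\right) = \frac{44229132767}{123}$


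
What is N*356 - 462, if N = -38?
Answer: -13990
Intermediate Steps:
N*356 - 462 = -38*356 - 462 = -13528 - 462 = -13990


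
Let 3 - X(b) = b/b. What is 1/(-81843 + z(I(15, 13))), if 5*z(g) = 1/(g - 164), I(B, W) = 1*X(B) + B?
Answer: -735/60154606 ≈ -1.2219e-5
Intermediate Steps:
X(b) = 2 (X(b) = 3 - b/b = 3 - 1*1 = 3 - 1 = 2)
I(B, W) = 2 + B (I(B, W) = 1*2 + B = 2 + B)
z(g) = 1/(5*(-164 + g)) (z(g) = 1/(5*(g - 164)) = 1/(5*(-164 + g)))
1/(-81843 + z(I(15, 13))) = 1/(-81843 + 1/(5*(-164 + (2 + 15)))) = 1/(-81843 + 1/(5*(-164 + 17))) = 1/(-81843 + (⅕)/(-147)) = 1/(-81843 + (⅕)*(-1/147)) = 1/(-81843 - 1/735) = 1/(-60154606/735) = -735/60154606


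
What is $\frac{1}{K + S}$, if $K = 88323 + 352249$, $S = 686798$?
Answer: $\frac{1}{1127370} \approx 8.8702 \cdot 10^{-7}$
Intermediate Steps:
$K = 440572$
$\frac{1}{K + S} = \frac{1}{440572 + 686798} = \frac{1}{1127370}$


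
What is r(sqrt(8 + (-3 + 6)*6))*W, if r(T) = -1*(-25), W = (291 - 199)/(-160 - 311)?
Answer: -2300/471 ≈ -4.8832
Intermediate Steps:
W = -92/471 (W = 92/(-471) = 92*(-1/471) = -92/471 ≈ -0.19533)
r(T) = 25
r(sqrt(8 + (-3 + 6)*6))*W = 25*(-92/471) = -2300/471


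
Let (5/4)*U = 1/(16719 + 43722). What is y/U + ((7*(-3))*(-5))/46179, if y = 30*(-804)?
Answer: -4007229233845/2199 ≈ -1.8223e+9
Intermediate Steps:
U = 4/302205 (U = 4/(5*(16719 + 43722)) = (⅘)/60441 = (⅘)*(1/60441) = 4/302205 ≈ 1.3236e-5)
y = -24120
y/U + ((7*(-3))*(-5))/46179 = -24120/4/302205 + ((7*(-3))*(-5))/46179 = -24120*302205/4 - 21*(-5)*(1/46179) = -1822296150 + 105*(1/46179) = -1822296150 + 5/2199 = -4007229233845/2199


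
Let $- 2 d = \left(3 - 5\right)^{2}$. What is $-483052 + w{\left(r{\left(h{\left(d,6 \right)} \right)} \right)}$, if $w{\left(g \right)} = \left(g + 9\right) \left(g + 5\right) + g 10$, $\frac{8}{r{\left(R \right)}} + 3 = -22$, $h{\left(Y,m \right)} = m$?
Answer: $- \frac{301884111}{625} \approx -4.8301 \cdot 10^{5}$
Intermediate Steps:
$d = -2$ ($d = - \frac{\left(3 - 5\right)^{2}}{2} = - \frac{\left(-2\right)^{2}}{2} = \left(- \frac{1}{2}\right) 4 = -2$)
$r{\left(R \right)} = - \frac{8}{25}$ ($r{\left(R \right)} = \frac{8}{-3 - 22} = \frac{8}{-25} = 8 \left(- \frac{1}{25}\right) = - \frac{8}{25}$)
$w{\left(g \right)} = 10 g + \left(5 + g\right) \left(9 + g\right)$ ($w{\left(g \right)} = \left(9 + g\right) \left(5 + g\right) + 10 g = \left(5 + g\right) \left(9 + g\right) + 10 g = 10 g + \left(5 + g\right) \left(9 + g\right)$)
$-483052 + w{\left(r{\left(h{\left(d,6 \right)} \right)} \right)} = -483052 + \left(45 + \left(- \frac{8}{25}\right)^{2} + 24 \left(- \frac{8}{25}\right)\right) = -483052 + \left(45 + \frac{64}{625} - \frac{192}{25}\right) = -483052 + \frac{23389}{625} = - \frac{301884111}{625}$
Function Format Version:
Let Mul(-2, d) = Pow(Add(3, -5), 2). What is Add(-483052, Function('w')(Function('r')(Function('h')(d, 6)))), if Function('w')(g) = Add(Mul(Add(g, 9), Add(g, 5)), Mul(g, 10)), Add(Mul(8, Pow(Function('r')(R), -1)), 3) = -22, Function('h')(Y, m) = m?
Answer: Rational(-301884111, 625) ≈ -4.8301e+5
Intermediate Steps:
d = -2 (d = Mul(Rational(-1, 2), Pow(Add(3, -5), 2)) = Mul(Rational(-1, 2), Pow(-2, 2)) = Mul(Rational(-1, 2), 4) = -2)
Function('r')(R) = Rational(-8, 25) (Function('r')(R) = Mul(8, Pow(Add(-3, -22), -1)) = Mul(8, Pow(-25, -1)) = Mul(8, Rational(-1, 25)) = Rational(-8, 25))
Function('w')(g) = Add(Mul(10, g), Mul(Add(5, g), Add(9, g))) (Function('w')(g) = Add(Mul(Add(9, g), Add(5, g)), Mul(10, g)) = Add(Mul(Add(5, g), Add(9, g)), Mul(10, g)) = Add(Mul(10, g), Mul(Add(5, g), Add(9, g))))
Add(-483052, Function('w')(Function('r')(Function('h')(d, 6)))) = Add(-483052, Add(45, Pow(Rational(-8, 25), 2), Mul(24, Rational(-8, 25)))) = Add(-483052, Add(45, Rational(64, 625), Rational(-192, 25))) = Add(-483052, Rational(23389, 625)) = Rational(-301884111, 625)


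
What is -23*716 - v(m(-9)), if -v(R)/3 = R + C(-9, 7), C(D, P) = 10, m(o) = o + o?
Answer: -16492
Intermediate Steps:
m(o) = 2*o
v(R) = -30 - 3*R (v(R) = -3*(R + 10) = -3*(10 + R) = -30 - 3*R)
-23*716 - v(m(-9)) = -23*716 - (-30 - 6*(-9)) = -16468 - (-30 - 3*(-18)) = -16468 - (-30 + 54) = -16468 - 1*24 = -16468 - 24 = -16492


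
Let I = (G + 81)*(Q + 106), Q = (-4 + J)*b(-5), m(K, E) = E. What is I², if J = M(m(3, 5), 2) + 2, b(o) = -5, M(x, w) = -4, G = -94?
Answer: 3125824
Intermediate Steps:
J = -2 (J = -4 + 2 = -2)
Q = 30 (Q = (-4 - 2)*(-5) = -6*(-5) = 30)
I = -1768 (I = (-94 + 81)*(30 + 106) = -13*136 = -1768)
I² = (-1768)² = 3125824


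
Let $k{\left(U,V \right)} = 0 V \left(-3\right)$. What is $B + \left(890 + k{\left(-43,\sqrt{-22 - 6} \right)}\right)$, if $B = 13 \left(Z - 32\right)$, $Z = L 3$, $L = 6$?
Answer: $708$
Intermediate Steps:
$Z = 18$ ($Z = 6 \cdot 3 = 18$)
$k{\left(U,V \right)} = 0$ ($k{\left(U,V \right)} = 0 \left(-3\right) = 0$)
$B = -182$ ($B = 13 \left(18 - 32\right) = 13 \left(-14\right) = -182$)
$B + \left(890 + k{\left(-43,\sqrt{-22 - 6} \right)}\right) = -182 + \left(890 + 0\right) = -182 + 890 = 708$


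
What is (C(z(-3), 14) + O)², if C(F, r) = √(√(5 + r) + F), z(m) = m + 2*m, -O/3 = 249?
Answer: (747 - I*√(9 - √19))² ≈ 5.58e+5 - 3219.0*I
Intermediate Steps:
O = -747 (O = -3*249 = -747)
z(m) = 3*m
C(F, r) = √(F + √(5 + r))
(C(z(-3), 14) + O)² = (√(3*(-3) + √(5 + 14)) - 747)² = (√(-9 + √19) - 747)² = (-747 + √(-9 + √19))²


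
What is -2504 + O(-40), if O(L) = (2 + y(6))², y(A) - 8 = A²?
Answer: -388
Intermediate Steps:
y(A) = 8 + A²
O(L) = 2116 (O(L) = (2 + (8 + 6²))² = (2 + (8 + 36))² = (2 + 44)² = 46² = 2116)
-2504 + O(-40) = -2504 + 2116 = -388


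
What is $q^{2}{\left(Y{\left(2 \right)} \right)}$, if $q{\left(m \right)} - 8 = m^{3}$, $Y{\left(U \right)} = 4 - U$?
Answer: $256$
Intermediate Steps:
$q{\left(m \right)} = 8 + m^{3}$
$q^{2}{\left(Y{\left(2 \right)} \right)} = \left(8 + \left(4 - 2\right)^{3}\right)^{2} = \left(8 + 2^{3}\right)^{2} = \left(8 + 8\right)^{2} = 16^{2} = 256$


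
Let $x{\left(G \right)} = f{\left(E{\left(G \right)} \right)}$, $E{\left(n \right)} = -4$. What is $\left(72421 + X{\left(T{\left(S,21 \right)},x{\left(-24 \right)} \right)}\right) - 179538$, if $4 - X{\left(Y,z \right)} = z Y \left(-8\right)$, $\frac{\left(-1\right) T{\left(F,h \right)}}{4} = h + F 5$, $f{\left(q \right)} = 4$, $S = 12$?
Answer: $-117481$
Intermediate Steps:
$x{\left(G \right)} = 4$
$T{\left(F,h \right)} = - 20 F - 4 h$ ($T{\left(F,h \right)} = - 4 \left(h + F 5\right) = - 4 \left(h + 5 F\right) = - 20 F - 4 h$)
$X{\left(Y,z \right)} = 4 + 8 Y z$ ($X{\left(Y,z \right)} = 4 - z Y \left(-8\right) = 4 - Y z \left(-8\right) = 4 - - 8 Y z = 4 + 8 Y z$)
$\left(72421 + X{\left(T{\left(S,21 \right)},x{\left(-24 \right)} \right)}\right) - 179538 = \left(72421 + \left(4 + 8 \left(\left(-20\right) 12 - 84\right) 4\right)\right) - 179538 = \left(72421 + \left(4 + 8 \left(-240 - 84\right) 4\right)\right) - 179538 = \left(72421 + \left(4 + 8 \left(-324\right) 4\right)\right) - 179538 = \left(72421 + \left(4 - 10368\right)\right) - 179538 = \left(72421 - 10364\right) - 179538 = 62057 - 179538 = -117481$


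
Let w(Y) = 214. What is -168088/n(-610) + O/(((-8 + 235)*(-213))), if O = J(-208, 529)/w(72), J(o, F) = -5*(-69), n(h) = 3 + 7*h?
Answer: 579741408639/14717045146 ≈ 39.393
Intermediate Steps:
J(o, F) = 345
O = 345/214 ≈ 1.6122
-168088/n(-610) + O/(((-8 + 235)*(-213))) = -168088/(3 + 7*(-610)) + 345/(214*(((-8 + 235)*(-213)))) = -168088/(3 - 4270) + 345/(214*((227*(-213)))) = -168088/(-4267) + (345/214)/(-48351) = -168088*(-1/4267) + (345/214)*(-1/48351) = 168088/4267 - 115/3449038 = 579741408639/14717045146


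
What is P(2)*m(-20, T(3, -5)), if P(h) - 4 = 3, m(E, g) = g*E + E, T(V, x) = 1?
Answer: -280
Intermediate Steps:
m(E, g) = E + E*g (m(E, g) = E*g + E = E + E*g)
P(h) = 7 (P(h) = 4 + 3 = 7)
P(2)*m(-20, T(3, -5)) = 7*(-20*(1 + 1)) = 7*(-20*2) = 7*(-40) = -280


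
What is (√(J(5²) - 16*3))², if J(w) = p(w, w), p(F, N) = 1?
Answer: -47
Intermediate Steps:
J(w) = 1
(√(J(5²) - 16*3))² = (√(1 - 16*3))² = (√(1 - 48))² = (√(-47))² = (I*√47)² = -47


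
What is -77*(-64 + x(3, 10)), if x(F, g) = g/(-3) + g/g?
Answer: 15323/3 ≈ 5107.7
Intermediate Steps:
x(F, g) = 1 - g/3 (x(F, g) = g*(-⅓) + 1 = -g/3 + 1 = 1 - g/3)
-77*(-64 + x(3, 10)) = -77*(-64 + (1 - ⅓*10)) = -77*(-64 + (1 - 10/3)) = -77*(-64 - 7/3) = -77*(-199/3) = 15323/3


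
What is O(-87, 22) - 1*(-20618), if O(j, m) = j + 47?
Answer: 20578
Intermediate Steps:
O(j, m) = 47 + j
O(-87, 22) - 1*(-20618) = (47 - 87) - 1*(-20618) = -40 + 20618 = 20578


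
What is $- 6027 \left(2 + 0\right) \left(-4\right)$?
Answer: $48216$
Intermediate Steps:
$- 6027 \left(2 + 0\right) \left(-4\right) = - 6027 \cdot 2 \left(-4\right) = \left(-6027\right) \left(-8\right) = 48216$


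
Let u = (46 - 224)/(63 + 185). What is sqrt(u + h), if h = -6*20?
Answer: I*sqrt(464039)/62 ≈ 10.987*I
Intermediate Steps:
u = -89/124 (u = -178/248 = -178*1/248 = -89/124 ≈ -0.71774)
h = -120
sqrt(u + h) = sqrt(-89/124 - 120) = sqrt(-14969/124) = I*sqrt(464039)/62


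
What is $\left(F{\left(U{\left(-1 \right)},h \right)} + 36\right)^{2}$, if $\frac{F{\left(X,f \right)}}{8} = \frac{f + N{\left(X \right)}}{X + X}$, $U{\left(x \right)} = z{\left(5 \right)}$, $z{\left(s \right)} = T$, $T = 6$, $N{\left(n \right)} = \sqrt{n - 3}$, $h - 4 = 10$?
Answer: $\frac{18508}{9} + \frac{544 \sqrt{3}}{9} \approx 2161.1$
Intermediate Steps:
$h = 14$ ($h = 4 + 10 = 14$)
$N{\left(n \right)} = \sqrt{-3 + n}$
$z{\left(s \right)} = 6$
$U{\left(x \right)} = 6$
$F{\left(X,f \right)} = \frac{4 \left(f + \sqrt{-3 + X}\right)}{X}$ ($F{\left(X,f \right)} = 8 \frac{f + \sqrt{-3 + X}}{X + X} = 8 \frac{f + \sqrt{-3 + X}}{2 X} = \frac{4 \left(f + \sqrt{-3 + X}\right)}{X}$)
$\left(F{\left(U{\left(-1 \right)},h \right)} + 36\right)^{2} = \left(\frac{4 \left(14 + \sqrt{-3 + 6}\right)}{6} + 36\right)^{2} = \left(4 \cdot \frac{1}{6} \left(14 + \sqrt{3}\right) + 36\right)^{2} = \left(\left(\frac{28}{3} + \frac{2 \sqrt{3}}{3}\right) + 36\right)^{2} = \left(\frac{136}{3} + \frac{2 \sqrt{3}}{3}\right)^{2}$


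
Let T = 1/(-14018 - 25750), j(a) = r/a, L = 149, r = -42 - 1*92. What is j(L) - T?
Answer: -5328763/5925432 ≈ -0.89930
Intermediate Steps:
r = -134 (r = -42 - 92 = -134)
j(a) = -134/a
T = -1/39768 (T = 1/(-39768) = -1/39768 ≈ -2.5146e-5)
j(L) - T = -134/149 - 1*(-1/39768) = -134*1/149 + 1/39768 = -134/149 + 1/39768 = -5328763/5925432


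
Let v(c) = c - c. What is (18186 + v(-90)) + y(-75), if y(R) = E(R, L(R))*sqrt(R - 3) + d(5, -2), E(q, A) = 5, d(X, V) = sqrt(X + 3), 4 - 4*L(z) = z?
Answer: 18186 + 2*sqrt(2) + 5*I*sqrt(78) ≈ 18189.0 + 44.159*I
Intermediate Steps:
L(z) = 1 - z/4
d(X, V) = sqrt(3 + X)
v(c) = 0
y(R) = 2*sqrt(2) + 5*sqrt(-3 + R) (y(R) = 5*sqrt(R - 3) + sqrt(3 + 5) = 5*sqrt(-3 + R) + sqrt(8) = 5*sqrt(-3 + R) + 2*sqrt(2) = 2*sqrt(2) + 5*sqrt(-3 + R))
(18186 + v(-90)) + y(-75) = (18186 + 0) + (2*sqrt(2) + 5*sqrt(-3 - 75)) = 18186 + (2*sqrt(2) + 5*sqrt(-78)) = 18186 + (2*sqrt(2) + 5*(I*sqrt(78))) = 18186 + (2*sqrt(2) + 5*I*sqrt(78)) = 18186 + 2*sqrt(2) + 5*I*sqrt(78)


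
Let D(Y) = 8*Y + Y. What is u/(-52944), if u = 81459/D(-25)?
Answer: 3017/441200 ≈ 0.0068382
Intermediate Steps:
D(Y) = 9*Y
u = -9051/25 (u = 81459/((9*(-25))) = 81459/(-225) = 81459*(-1/225) = -9051/25 ≈ -362.04)
u/(-52944) = -9051/25/(-52944) = -9051/25*(-1/52944) = 3017/441200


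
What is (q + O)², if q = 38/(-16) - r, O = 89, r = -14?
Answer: 648025/64 ≈ 10125.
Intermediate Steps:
q = 93/8 (q = 38/(-16) - 1*(-14) = 38*(-1/16) + 14 = -19/8 + 14 = 93/8 ≈ 11.625)
(q + O)² = (93/8 + 89)² = (805/8)² = 648025/64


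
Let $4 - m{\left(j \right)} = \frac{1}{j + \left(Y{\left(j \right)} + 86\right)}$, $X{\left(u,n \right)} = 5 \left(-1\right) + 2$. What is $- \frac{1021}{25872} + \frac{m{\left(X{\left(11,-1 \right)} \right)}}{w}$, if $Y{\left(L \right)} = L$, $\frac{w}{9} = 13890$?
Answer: $- \frac{212553409}{5390431200} \approx -0.039432$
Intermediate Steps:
$w = 125010$ ($w = 9 \cdot 13890 = 125010$)
$X{\left(u,n \right)} = -3$ ($X{\left(u,n \right)} = -5 + 2 = -3$)
$m{\left(j \right)} = 4 - \frac{1}{86 + 2 j}$ ($m{\left(j \right)} = 4 - \frac{1}{j + \left(j + 86\right)} = 4 - \frac{1}{j + \left(86 + j\right)} = 4 - \frac{1}{86 + 2 j}$)
$- \frac{1021}{25872} + \frac{m{\left(X{\left(11,-1 \right)} \right)}}{w} = - \frac{1021}{25872} + \frac{\frac{1}{2} \frac{1}{43 - 3} \left(343 + 8 \left(-3\right)\right)}{125010} = \left(-1021\right) \frac{1}{25872} + \frac{343 - 24}{2 \cdot 40} \cdot \frac{1}{125010} = - \frac{1021}{25872} + \frac{1}{2} \cdot \frac{1}{40} \cdot 319 \cdot \frac{1}{125010} = - \frac{1021}{25872} + \frac{319}{80} \cdot \frac{1}{125010} = - \frac{1021}{25872} + \frac{319}{10000800} = - \frac{212553409}{5390431200}$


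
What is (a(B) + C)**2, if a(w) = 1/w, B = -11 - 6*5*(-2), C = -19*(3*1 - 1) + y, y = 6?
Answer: 2455489/2401 ≈ 1022.7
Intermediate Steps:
C = -32 (C = -19*(3*1 - 1) + 6 = -19*(3 - 1) + 6 = -19*2 + 6 = -38 + 6 = -32)
B = 49 (B = -11 - 30*(-2) = -11 - 1*(-60) = -11 + 60 = 49)
(a(B) + C)**2 = (1/49 - 32)**2 = (-1567/49)**2 = 2455489/2401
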